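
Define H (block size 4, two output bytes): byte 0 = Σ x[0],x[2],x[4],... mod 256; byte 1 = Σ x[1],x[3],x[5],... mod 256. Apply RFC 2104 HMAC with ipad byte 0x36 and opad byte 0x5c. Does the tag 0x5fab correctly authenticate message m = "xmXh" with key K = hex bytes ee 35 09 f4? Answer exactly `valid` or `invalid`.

Key hex bytes ee 35 09 f4 is exactly B = 4 bytes: K' = ee 35 09 f4.
K' ⊕ ipad = d8 03 3f c2; K' ⊕ opad = b2 69 55 a8.
Inner hash: even-index sum = 487 mod 256 = 231; odd-index sum = 410 mod 256 = 154 → e7 9a.
Outer hash (recomputed tag): even-index sum = 494 mod 256 = 238; odd-index sum = 427 mod 256 = 171 → ee ab.
Recomputed tag = eeab; claimed = 5fab → mismatch.

invalid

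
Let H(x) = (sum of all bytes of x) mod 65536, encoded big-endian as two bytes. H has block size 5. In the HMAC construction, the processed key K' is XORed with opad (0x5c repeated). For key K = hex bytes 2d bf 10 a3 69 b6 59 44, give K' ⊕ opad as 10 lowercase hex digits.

Key hex bytes 2d bf 10 a3 69 b6 59 44 is 8 bytes > B = 5, so hash it first: H(key) = 03 5b, then zero-pad to 5 bytes: K' = 03 5b 00 00 00.
XOR each byte with 0x5c: 03⊕5c=5f, 5b⊕5c=07, 00⊕5c=5c, 00⊕5c=5c, 00⊕5c=5c.

5f075c5c5c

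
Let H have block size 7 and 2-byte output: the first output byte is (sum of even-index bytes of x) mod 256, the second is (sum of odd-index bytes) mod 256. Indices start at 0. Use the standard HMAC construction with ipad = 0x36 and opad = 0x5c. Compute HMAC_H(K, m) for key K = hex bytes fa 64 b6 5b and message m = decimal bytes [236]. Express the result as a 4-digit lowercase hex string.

Key hex bytes fa 64 b6 5b is 4 bytes ≤ B = 7; zero-pad to 7 bytes: K' = fa 64 b6 5b 00 00 00.
K' ⊕ ipad = cc 52 80 6d 36 36 36.  K' ⊕ opad = a6 38 ea 07 5c 5c 5c.
Inner input = (K'⊕ipad) ∥ m = cc 52 80 6d 36 36 36 ∥ ec.
Inner hash: even-index sum = 440 mod 256 = 184; odd-index sum = 481 mod 256 = 225 → b8 e1.
Outer input = (K'⊕opad) ∥ inner = a6 38 ea 07 5c 5c 5c ∥ b8 e1.
Outer hash (tag): even-index sum = 809 mod 256 = 41; odd-index sum = 339 mod 256 = 83 → 29 53.

2953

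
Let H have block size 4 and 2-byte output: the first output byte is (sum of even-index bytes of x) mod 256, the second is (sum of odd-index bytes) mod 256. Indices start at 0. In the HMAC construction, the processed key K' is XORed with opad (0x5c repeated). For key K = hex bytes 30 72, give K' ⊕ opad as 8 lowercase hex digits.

6c2e5c5c

Key hex bytes 30 72 is 2 bytes ≤ B = 4; zero-pad to 4 bytes: K' = 30 72 00 00.
XOR each byte with 0x5c: 30⊕5c=6c, 72⊕5c=2e, 00⊕5c=5c, 00⊕5c=5c.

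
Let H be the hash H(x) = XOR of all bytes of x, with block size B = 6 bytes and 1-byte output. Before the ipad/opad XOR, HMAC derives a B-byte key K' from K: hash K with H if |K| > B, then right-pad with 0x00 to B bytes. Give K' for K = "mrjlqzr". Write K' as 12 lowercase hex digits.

|K| = 7 > B = 6, so first hash the key.
H(K): XOR 6d⊕72⊕6a⊕6c⊕71⊕7a⊕72 = 60.
Zero-pad H(K) = 60 to 6 bytes: K' = 60 00 00 00 00 00.

600000000000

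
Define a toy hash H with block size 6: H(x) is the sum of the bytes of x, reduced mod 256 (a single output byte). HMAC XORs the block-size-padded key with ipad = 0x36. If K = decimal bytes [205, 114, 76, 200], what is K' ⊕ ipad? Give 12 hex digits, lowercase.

Key decimal bytes [205, 114, 76, 200] = cd 72 4c c8 is 4 bytes ≤ B = 6; zero-pad to 6 bytes: K' = cd 72 4c c8 00 00.
XOR each byte with 0x36: cd⊕36=fb, 72⊕36=44, 4c⊕36=7a, c8⊕36=fe, 00⊕36=36, 00⊕36=36.

fb447afe3636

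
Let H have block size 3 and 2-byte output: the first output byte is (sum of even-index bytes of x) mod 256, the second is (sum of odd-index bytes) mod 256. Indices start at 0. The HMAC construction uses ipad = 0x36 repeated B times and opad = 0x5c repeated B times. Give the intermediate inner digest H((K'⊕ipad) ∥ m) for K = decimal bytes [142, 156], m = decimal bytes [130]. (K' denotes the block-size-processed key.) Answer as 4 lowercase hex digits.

ee2c

Key decimal bytes [142, 156] = 8e 9c is 2 bytes ≤ B = 3; zero-pad to 3 bytes: K' = 8e 9c 00.
K' ⊕ ipad = b8 aa 36.
Inner input = b8 aa 36 ∥ 82.
Inner hash: even-index sum = 238 mod 256 = 238; odd-index sum = 300 mod 256 = 44 → ee 2c.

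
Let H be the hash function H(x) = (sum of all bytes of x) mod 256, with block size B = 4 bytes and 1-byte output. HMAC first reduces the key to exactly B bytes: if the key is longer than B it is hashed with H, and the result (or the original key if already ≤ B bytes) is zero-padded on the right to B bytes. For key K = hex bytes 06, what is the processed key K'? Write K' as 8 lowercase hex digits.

06000000

Key hex bytes 06 is 1 byte ≤ B = 4; zero-pad to 4 bytes: K' = 06 00 00 00.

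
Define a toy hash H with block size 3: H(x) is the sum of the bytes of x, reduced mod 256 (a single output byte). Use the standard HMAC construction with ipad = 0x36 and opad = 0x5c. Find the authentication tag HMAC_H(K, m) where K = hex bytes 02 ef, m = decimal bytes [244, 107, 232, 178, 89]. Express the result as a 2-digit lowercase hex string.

02

Key hex bytes 02 ef is 2 bytes ≤ B = 3; zero-pad to 3 bytes: K' = 02 ef 00.
K' ⊕ ipad = 34 d9 36.  K' ⊕ opad = 5e b3 5c.
Inner input = (K'⊕ipad) ∥ m = 34 d9 36 ∥ f4 6b e8 b2 59.
Inner hash: sum = 52+217+54+244+107+232+178+89 = 1173; mod 256 = 149 → 95.
Outer input = (K'⊕opad) ∥ inner = 5e b3 5c ∥ 95.
Outer hash (tag): sum = 94+179+92+149 = 514; mod 256 = 2 → 02.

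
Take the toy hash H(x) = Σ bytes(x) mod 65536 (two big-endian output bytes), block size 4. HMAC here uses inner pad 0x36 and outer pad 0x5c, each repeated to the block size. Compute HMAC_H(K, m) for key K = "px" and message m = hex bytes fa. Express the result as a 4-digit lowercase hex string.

0203

Key "px" = 70 78 is 2 bytes ≤ B = 4; zero-pad to 4 bytes: K' = 70 78 00 00.
K' ⊕ ipad = 46 4e 36 36.  K' ⊕ opad = 2c 24 5c 5c.
Inner input = (K'⊕ipad) ∥ m = 46 4e 36 36 ∥ fa.
Inner hash: sum = 70+78+54+54+250 = 506 → 01 fa.
Outer input = (K'⊕opad) ∥ inner = 2c 24 5c 5c ∥ 01 fa.
Outer hash (tag): sum = 44+36+92+92+1+250 = 515 → 02 03.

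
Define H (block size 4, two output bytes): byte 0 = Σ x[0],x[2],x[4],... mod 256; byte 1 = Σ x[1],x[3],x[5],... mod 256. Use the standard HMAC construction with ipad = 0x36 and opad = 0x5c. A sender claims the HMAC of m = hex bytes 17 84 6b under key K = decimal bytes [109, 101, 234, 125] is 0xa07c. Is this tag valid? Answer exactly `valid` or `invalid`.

valid

Key decimal bytes [109, 101, 234, 125] = 6d 65 ea 7d is exactly B = 4 bytes: K' = 6d 65 ea 7d.
K' ⊕ ipad = 5b 53 dc 4b; K' ⊕ opad = 31 39 b6 21.
Inner hash: even-index sum = 441 mod 256 = 185; odd-index sum = 290 mod 256 = 34 → b9 22.
Outer hash (recomputed tag): even-index sum = 416 mod 256 = 160; odd-index sum = 124 mod 256 = 124 → a0 7c.
Recomputed tag = a07c; claimed = a07c → match.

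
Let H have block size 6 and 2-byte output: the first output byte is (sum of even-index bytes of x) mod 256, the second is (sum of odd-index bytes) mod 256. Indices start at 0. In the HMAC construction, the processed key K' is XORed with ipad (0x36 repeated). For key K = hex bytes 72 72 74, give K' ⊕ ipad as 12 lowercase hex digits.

Key hex bytes 72 72 74 is 3 bytes ≤ B = 6; zero-pad to 6 bytes: K' = 72 72 74 00 00 00.
XOR each byte with 0x36: 72⊕36=44, 72⊕36=44, 74⊕36=42, 00⊕36=36, 00⊕36=36, 00⊕36=36.

444442363636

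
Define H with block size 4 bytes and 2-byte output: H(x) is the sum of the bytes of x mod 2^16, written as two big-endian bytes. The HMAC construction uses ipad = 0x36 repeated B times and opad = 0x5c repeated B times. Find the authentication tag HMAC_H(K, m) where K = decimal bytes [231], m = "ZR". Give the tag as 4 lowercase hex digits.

01f0

Key decimal bytes [231] = e7 is 1 byte ≤ B = 4; zero-pad to 4 bytes: K' = e7 00 00 00.
K' ⊕ ipad = d1 36 36 36.  K' ⊕ opad = bb 5c 5c 5c.
Inner input = (K'⊕ipad) ∥ m = d1 36 36 36 ∥ 5a 52.
Inner hash: sum = 209+54+54+54+90+82 = 543 → 02 1f.
Outer input = (K'⊕opad) ∥ inner = bb 5c 5c 5c ∥ 02 1f.
Outer hash (tag): sum = 187+92+92+92+2+31 = 496 → 01 f0.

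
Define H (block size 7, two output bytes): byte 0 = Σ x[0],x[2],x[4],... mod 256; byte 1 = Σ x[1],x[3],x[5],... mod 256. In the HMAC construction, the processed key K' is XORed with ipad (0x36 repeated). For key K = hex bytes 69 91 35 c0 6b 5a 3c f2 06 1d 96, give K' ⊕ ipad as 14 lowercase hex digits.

Key hex bytes 69 91 35 c0 6b 5a 3c f2 06 1d 96 is 11 bytes > B = 7, so hash it first: H(key) = e1 ba, then zero-pad to 7 bytes: K' = e1 ba 00 00 00 00 00.
XOR each byte with 0x36: e1⊕36=d7, ba⊕36=8c, 00⊕36=36, 00⊕36=36, 00⊕36=36, 00⊕36=36, 00⊕36=36.

d78c3636363636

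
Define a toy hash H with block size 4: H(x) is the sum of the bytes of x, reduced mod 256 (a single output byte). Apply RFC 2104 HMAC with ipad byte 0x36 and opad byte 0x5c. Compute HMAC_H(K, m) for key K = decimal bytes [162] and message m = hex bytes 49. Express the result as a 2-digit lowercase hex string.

91

Key decimal bytes [162] = a2 is 1 byte ≤ B = 4; zero-pad to 4 bytes: K' = a2 00 00 00.
K' ⊕ ipad = 94 36 36 36.  K' ⊕ opad = fe 5c 5c 5c.
Inner input = (K'⊕ipad) ∥ m = 94 36 36 36 ∥ 49.
Inner hash: sum = 148+54+54+54+73 = 383; mod 256 = 127 → 7f.
Outer input = (K'⊕opad) ∥ inner = fe 5c 5c 5c ∥ 7f.
Outer hash (tag): sum = 254+92+92+92+127 = 657; mod 256 = 145 → 91.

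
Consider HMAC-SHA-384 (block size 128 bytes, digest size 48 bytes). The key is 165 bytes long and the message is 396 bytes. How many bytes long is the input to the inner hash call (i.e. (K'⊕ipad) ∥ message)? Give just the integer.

Key is 165 > 128 bytes, so it is hashed to 48 bytes then zero-padded to 128: |K'| = 128.
Inner input = (K'⊕ipad) ∥ m → 128 + 396 = 524 bytes.

524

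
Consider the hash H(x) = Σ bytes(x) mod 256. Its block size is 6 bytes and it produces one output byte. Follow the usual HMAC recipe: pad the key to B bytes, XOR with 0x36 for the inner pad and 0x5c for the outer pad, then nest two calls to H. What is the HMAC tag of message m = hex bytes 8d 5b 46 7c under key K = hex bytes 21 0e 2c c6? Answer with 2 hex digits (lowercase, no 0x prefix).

Key hex bytes 21 0e 2c c6 is 4 bytes ≤ B = 6; zero-pad to 6 bytes: K' = 21 0e 2c c6 00 00.
K' ⊕ ipad = 17 38 1a f0 36 36.  K' ⊕ opad = 7d 52 70 9a 5c 5c.
Inner input = (K'⊕ipad) ∥ m = 17 38 1a f0 36 36 ∥ 8d 5b 46 7c.
Inner hash: sum = 23+56+26+240+54+54+141+91+70+124 = 879; mod 256 = 111 → 6f.
Outer input = (K'⊕opad) ∥ inner = 7d 52 70 9a 5c 5c ∥ 6f.
Outer hash (tag): sum = 125+82+112+154+92+92+111 = 768; mod 256 = 0 → 00.

00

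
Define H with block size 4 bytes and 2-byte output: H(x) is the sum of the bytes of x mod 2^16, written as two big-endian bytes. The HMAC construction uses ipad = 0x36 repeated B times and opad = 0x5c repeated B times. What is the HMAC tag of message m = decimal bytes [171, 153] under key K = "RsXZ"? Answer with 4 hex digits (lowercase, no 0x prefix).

0110

Key "RsXZ" = 52 73 58 5a is exactly B = 4 bytes: K' = 52 73 58 5a.
K' ⊕ ipad = 64 45 6e 6c.  K' ⊕ opad = 0e 2f 04 06.
Inner input = (K'⊕ipad) ∥ m = 64 45 6e 6c ∥ ab 99.
Inner hash: sum = 100+69+110+108+171+153 = 711 → 02 c7.
Outer input = (K'⊕opad) ∥ inner = 0e 2f 04 06 ∥ 02 c7.
Outer hash (tag): sum = 14+47+4+6+2+199 = 272 → 01 10.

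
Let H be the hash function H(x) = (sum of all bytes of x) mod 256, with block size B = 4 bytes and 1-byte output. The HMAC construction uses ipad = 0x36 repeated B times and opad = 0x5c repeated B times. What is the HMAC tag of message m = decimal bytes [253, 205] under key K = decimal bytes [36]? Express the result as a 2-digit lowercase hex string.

Key decimal bytes [36] = 24 is 1 byte ≤ B = 4; zero-pad to 4 bytes: K' = 24 00 00 00.
K' ⊕ ipad = 12 36 36 36.  K' ⊕ opad = 78 5c 5c 5c.
Inner input = (K'⊕ipad) ∥ m = 12 36 36 36 ∥ fd cd.
Inner hash: sum = 18+54+54+54+253+205 = 638; mod 256 = 126 → 7e.
Outer input = (K'⊕opad) ∥ inner = 78 5c 5c 5c ∥ 7e.
Outer hash (tag): sum = 120+92+92+92+126 = 522; mod 256 = 10 → 0a.

0a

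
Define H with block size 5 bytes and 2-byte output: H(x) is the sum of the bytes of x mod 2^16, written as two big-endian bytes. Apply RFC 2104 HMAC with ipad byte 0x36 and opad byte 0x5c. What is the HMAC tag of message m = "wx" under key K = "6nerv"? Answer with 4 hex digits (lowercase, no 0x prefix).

014d

Key "6nerv" = 36 6e 65 72 76 is exactly B = 5 bytes: K' = 36 6e 65 72 76.
K' ⊕ ipad = 00 58 53 44 40.  K' ⊕ opad = 6a 32 39 2e 2a.
Inner input = (K'⊕ipad) ∥ m = 00 58 53 44 40 ∥ 77 78.
Inner hash: sum = 0+88+83+68+64+119+120 = 542 → 02 1e.
Outer input = (K'⊕opad) ∥ inner = 6a 32 39 2e 2a ∥ 02 1e.
Outer hash (tag): sum = 106+50+57+46+42+2+30 = 333 → 01 4d.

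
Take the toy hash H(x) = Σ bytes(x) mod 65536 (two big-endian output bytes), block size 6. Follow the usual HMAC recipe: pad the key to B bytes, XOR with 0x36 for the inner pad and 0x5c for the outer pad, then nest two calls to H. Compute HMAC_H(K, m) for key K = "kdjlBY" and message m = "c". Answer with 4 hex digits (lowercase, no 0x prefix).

Key "kdjlBY" = 6b 64 6a 6c 42 59 is exactly B = 6 bytes: K' = 6b 64 6a 6c 42 59.
K' ⊕ ipad = 5d 52 5c 5a 74 6f.  K' ⊕ opad = 37 38 36 30 1e 05.
Inner input = (K'⊕ipad) ∥ m = 5d 52 5c 5a 74 6f ∥ 63.
Inner hash: sum = 93+82+92+90+116+111+99 = 683 → 02 ab.
Outer input = (K'⊕opad) ∥ inner = 37 38 36 30 1e 05 ∥ 02 ab.
Outer hash (tag): sum = 55+56+54+48+30+5+2+171 = 421 → 01 a5.

01a5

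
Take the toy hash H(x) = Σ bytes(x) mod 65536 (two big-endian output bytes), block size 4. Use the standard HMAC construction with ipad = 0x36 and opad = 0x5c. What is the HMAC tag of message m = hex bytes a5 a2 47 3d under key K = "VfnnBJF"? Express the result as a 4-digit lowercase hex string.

Key "VfnnBJF" = 56 66 6e 6e 42 4a 46 is 7 bytes > B = 4, so hash it first: H(key) = 02 6a, then zero-pad to 4 bytes: K' = 02 6a 00 00.
K' ⊕ ipad = 34 5c 36 36.  K' ⊕ opad = 5e 36 5c 5c.
Inner input = (K'⊕ipad) ∥ m = 34 5c 36 36 ∥ a5 a2 47 3d.
Inner hash: sum = 52+92+54+54+165+162+71+61 = 711 → 02 c7.
Outer input = (K'⊕opad) ∥ inner = 5e 36 5c 5c ∥ 02 c7.
Outer hash (tag): sum = 94+54+92+92+2+199 = 533 → 02 15.

0215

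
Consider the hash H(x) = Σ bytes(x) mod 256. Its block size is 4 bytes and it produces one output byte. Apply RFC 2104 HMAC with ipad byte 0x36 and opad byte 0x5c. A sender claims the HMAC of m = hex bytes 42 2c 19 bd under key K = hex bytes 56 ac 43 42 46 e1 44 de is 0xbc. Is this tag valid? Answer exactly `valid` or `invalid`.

invalid

Key hex bytes 56 ac 43 42 46 e1 44 de is 8 bytes > B = 4, so hash it first: H(key) = d0, then zero-pad to 4 bytes: K' = d0 00 00 00.
K' ⊕ ipad = e6 36 36 36; K' ⊕ opad = 8c 5c 5c 5c.
Inner hash: sum = 230+54+54+54+66+44+25+189 = 716; mod 256 = 204 → cc.
Outer hash (recomputed tag): sum = 140+92+92+92+204 = 620; mod 256 = 108 → 6c.
Recomputed tag = 6c; claimed = bc → mismatch.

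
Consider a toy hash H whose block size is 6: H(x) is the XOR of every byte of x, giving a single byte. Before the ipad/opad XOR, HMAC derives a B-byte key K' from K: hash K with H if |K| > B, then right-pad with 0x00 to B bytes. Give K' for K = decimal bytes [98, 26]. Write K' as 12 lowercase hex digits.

Key decimal bytes [98, 26] = 62 1a is 2 bytes ≤ B = 6; zero-pad to 6 bytes: K' = 62 1a 00 00 00 00.

621a00000000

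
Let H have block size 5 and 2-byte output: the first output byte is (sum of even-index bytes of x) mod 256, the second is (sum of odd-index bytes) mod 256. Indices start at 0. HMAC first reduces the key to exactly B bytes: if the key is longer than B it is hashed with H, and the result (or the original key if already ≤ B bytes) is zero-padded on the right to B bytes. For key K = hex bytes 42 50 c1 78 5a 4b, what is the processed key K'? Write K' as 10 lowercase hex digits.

|K| = 6 > B = 5, so first hash the key.
H(K): even-index sum = 349 mod 256 = 93; odd-index sum = 275 mod 256 = 19 → 5d 13.
Zero-pad H(K) = 5d 13 to 5 bytes: K' = 5d 13 00 00 00.

5d13000000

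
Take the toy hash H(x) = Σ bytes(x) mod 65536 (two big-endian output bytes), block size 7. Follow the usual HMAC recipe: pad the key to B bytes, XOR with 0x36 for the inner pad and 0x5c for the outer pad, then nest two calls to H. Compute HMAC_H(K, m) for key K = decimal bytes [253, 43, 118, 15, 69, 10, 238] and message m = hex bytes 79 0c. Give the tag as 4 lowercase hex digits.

Key decimal bytes [253, 43, 118, 15, 69, 10, 238] = fd 2b 76 0f 45 0a ee is exactly B = 7 bytes: K' = fd 2b 76 0f 45 0a ee.
K' ⊕ ipad = cb 1d 40 39 73 3c d8.  K' ⊕ opad = a1 77 2a 53 19 56 b2.
Inner input = (K'⊕ipad) ∥ m = cb 1d 40 39 73 3c d8 ∥ 79 0c.
Inner hash: sum = 203+29+64+57+115+60+216+121+12 = 877 → 03 6d.
Outer input = (K'⊕opad) ∥ inner = a1 77 2a 53 19 56 b2 ∥ 03 6d.
Outer hash (tag): sum = 161+119+42+83+25+86+178+3+109 = 806 → 03 26.

0326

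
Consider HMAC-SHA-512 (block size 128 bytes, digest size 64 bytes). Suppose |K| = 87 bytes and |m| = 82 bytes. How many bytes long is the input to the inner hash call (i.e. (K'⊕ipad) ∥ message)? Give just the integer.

Key is 87 ≤ 128 bytes, zero-padded: |K'| = 128.
Inner input = (K'⊕ipad) ∥ m → 128 + 82 = 210 bytes.

210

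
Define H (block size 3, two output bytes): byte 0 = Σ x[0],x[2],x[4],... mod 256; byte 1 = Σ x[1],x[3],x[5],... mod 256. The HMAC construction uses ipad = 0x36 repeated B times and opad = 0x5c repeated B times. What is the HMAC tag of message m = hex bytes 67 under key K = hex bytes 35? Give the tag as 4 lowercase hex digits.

6295

Key hex bytes 35 is 1 byte ≤ B = 3; zero-pad to 3 bytes: K' = 35 00 00.
K' ⊕ ipad = 03 36 36.  K' ⊕ opad = 69 5c 5c.
Inner input = (K'⊕ipad) ∥ m = 03 36 36 ∥ 67.
Inner hash: even-index sum = 57 mod 256 = 57; odd-index sum = 157 mod 256 = 157 → 39 9d.
Outer input = (K'⊕opad) ∥ inner = 69 5c 5c ∥ 39 9d.
Outer hash (tag): even-index sum = 354 mod 256 = 98; odd-index sum = 149 mod 256 = 149 → 62 95.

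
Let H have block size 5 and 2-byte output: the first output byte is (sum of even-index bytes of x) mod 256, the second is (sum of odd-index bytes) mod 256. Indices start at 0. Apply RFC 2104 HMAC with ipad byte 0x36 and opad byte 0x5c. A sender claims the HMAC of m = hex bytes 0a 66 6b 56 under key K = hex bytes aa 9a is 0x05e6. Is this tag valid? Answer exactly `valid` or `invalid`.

Key hex bytes aa 9a is 2 bytes ≤ B = 5; zero-pad to 5 bytes: K' = aa 9a 00 00 00.
K' ⊕ ipad = 9c ac 36 36 36; K' ⊕ opad = f6 c6 5c 5c 5c.
Inner hash: even-index sum = 452 mod 256 = 196; odd-index sum = 343 mod 256 = 87 → c4 57.
Outer hash (recomputed tag): even-index sum = 517 mod 256 = 5; odd-index sum = 486 mod 256 = 230 → 05 e6.
Recomputed tag = 05e6; claimed = 05e6 → match.

valid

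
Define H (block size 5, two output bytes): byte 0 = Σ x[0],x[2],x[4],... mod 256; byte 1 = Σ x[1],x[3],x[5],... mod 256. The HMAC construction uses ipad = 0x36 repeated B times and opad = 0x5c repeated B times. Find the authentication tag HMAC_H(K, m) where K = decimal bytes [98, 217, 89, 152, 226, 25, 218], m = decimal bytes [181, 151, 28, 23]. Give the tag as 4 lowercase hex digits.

Key decimal bytes [98, 217, 89, 152, 226, 25, 218] = 62 d9 59 98 e2 19 da is 7 bytes > B = 5, so hash it first: H(key) = 77 8a, then zero-pad to 5 bytes: K' = 77 8a 00 00 00.
K' ⊕ ipad = 41 bc 36 36 36.  K' ⊕ opad = 2b d6 5c 5c 5c.
Inner input = (K'⊕ipad) ∥ m = 41 bc 36 36 36 ∥ b5 97 1c 17.
Inner hash: even-index sum = 347 mod 256 = 91; odd-index sum = 451 mod 256 = 195 → 5b c3.
Outer input = (K'⊕opad) ∥ inner = 2b d6 5c 5c 5c ∥ 5b c3.
Outer hash (tag): even-index sum = 422 mod 256 = 166; odd-index sum = 397 mod 256 = 141 → a6 8d.

a68d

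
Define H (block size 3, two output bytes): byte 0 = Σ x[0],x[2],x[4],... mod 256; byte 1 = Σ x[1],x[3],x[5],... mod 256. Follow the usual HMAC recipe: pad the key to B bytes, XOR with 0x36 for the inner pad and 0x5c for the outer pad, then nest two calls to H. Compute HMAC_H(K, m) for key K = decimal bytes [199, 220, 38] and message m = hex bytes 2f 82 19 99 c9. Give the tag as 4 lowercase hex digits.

109c

Key decimal bytes [199, 220, 38] = c7 dc 26 is exactly B = 3 bytes: K' = c7 dc 26.
K' ⊕ ipad = f1 ea 10.  K' ⊕ opad = 9b 80 7a.
Inner input = (K'⊕ipad) ∥ m = f1 ea 10 ∥ 2f 82 19 99 c9.
Inner hash: even-index sum = 540 mod 256 = 28; odd-index sum = 507 mod 256 = 251 → 1c fb.
Outer input = (K'⊕opad) ∥ inner = 9b 80 7a ∥ 1c fb.
Outer hash (tag): even-index sum = 528 mod 256 = 16; odd-index sum = 156 mod 256 = 156 → 10 9c.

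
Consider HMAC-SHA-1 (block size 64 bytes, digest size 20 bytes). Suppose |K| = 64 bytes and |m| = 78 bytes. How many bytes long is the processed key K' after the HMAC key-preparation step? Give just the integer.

64

Key is 64 ≤ 64 bytes, zero-padded: |K'| = 64.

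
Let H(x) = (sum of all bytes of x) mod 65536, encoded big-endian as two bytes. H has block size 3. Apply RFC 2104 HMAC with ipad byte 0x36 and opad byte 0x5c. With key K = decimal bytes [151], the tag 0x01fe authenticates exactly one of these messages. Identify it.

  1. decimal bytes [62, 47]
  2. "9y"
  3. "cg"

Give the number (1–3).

1

Key decimal bytes [151] = 97 is 1 byte ≤ B = 3; zero-pad to 3 bytes: K' = 97 00 00.
K' ⊕ ipad = a1 36 36; K' ⊕ opad = cb 5c 5c.
m1: inner = H(a1 36 36 3e 2f) = 01 7a; tag = H(cb 5c 5c 01 7a) = 01fe ← matches
m2: inner = H(a1 36 36 39 79) = 01 bf; tag = H(cb 5c 5c 01 bf) = 0243
m3: inner = H(a1 36 36 63 67) = 01 d7; tag = H(cb 5c 5c 01 d7) = 025b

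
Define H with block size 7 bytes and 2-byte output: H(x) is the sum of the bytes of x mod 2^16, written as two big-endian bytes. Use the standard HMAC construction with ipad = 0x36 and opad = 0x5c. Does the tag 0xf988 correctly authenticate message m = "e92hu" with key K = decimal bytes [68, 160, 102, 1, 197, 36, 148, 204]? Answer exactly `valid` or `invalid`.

Key decimal bytes [68, 160, 102, 1, 197, 36, 148, 204] = 44 a0 66 01 c5 24 94 cc is 8 bytes > B = 7, so hash it first: H(key) = 03 94, then zero-pad to 7 bytes: K' = 03 94 00 00 00 00 00.
K' ⊕ ipad = 35 a2 36 36 36 36 36; K' ⊕ opad = 5f c8 5c 5c 5c 5c 5c.
Inner hash: sum = 53+162+54+54+54+54+54+101+57+50+104+117 = 914 → 03 92.
Outer hash (recomputed tag): sum = 95+200+92+92+92+92+92+3+146 = 904 → 03 88.
Recomputed tag = 0388; claimed = f988 → mismatch.

invalid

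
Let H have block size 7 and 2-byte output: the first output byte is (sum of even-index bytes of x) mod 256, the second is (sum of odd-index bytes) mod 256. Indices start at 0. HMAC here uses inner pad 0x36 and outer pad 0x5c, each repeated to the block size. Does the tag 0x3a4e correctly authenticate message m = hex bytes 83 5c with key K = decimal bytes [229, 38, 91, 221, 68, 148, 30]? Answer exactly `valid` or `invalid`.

invalid

Key decimal bytes [229, 38, 91, 221, 68, 148, 30] = e5 26 5b dd 44 94 1e is exactly B = 7 bytes: K' = e5 26 5b dd 44 94 1e.
K' ⊕ ipad = d3 10 6d eb 72 a2 28; K' ⊕ opad = b9 7a 07 81 18 c8 42.
Inner hash: even-index sum = 566 mod 256 = 54; odd-index sum = 544 mod 256 = 32 → 36 20.
Outer hash (recomputed tag): even-index sum = 314 mod 256 = 58; odd-index sum = 505 mod 256 = 249 → 3a f9.
Recomputed tag = 3af9; claimed = 3a4e → mismatch.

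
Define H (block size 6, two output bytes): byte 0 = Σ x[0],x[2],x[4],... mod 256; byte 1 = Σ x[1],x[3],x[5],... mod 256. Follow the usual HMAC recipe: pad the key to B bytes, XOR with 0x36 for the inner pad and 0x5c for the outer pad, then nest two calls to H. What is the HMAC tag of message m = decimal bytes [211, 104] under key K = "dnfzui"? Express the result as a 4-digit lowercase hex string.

Key "dnfzui" = 64 6e 66 7a 75 69 is exactly B = 6 bytes: K' = 64 6e 66 7a 75 69.
K' ⊕ ipad = 52 58 50 4c 43 5f.  K' ⊕ opad = 38 32 3a 26 29 35.
Inner input = (K'⊕ipad) ∥ m = 52 58 50 4c 43 5f ∥ d3 68.
Inner hash: even-index sum = 440 mod 256 = 184; odd-index sum = 363 mod 256 = 107 → b8 6b.
Outer input = (K'⊕opad) ∥ inner = 38 32 3a 26 29 35 ∥ b8 6b.
Outer hash (tag): even-index sum = 339 mod 256 = 83; odd-index sum = 248 mod 256 = 248 → 53 f8.

53f8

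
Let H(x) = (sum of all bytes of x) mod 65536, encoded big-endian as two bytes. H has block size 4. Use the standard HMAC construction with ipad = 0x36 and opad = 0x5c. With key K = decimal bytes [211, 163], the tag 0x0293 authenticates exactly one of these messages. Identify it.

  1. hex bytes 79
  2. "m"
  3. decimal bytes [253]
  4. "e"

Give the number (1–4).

Key decimal bytes [211, 163] = d3 a3 is 2 bytes ≤ B = 4; zero-pad to 4 bytes: K' = d3 a3 00 00.
K' ⊕ ipad = e5 95 36 36; K' ⊕ opad = 8f ff 5c 5c.
m1: inner = H(e5 95 36 36 79) = 02 5f; tag = H(8f ff 5c 5c 02 5f) = 02a7
m2: inner = H(e5 95 36 36 6d) = 02 53; tag = H(8f ff 5c 5c 02 53) = 029b
m3: inner = H(e5 95 36 36 fd) = 02 e3; tag = H(8f ff 5c 5c 02 e3) = 032b
m4: inner = H(e5 95 36 36 65) = 02 4b; tag = H(8f ff 5c 5c 02 4b) = 0293 ← matches

4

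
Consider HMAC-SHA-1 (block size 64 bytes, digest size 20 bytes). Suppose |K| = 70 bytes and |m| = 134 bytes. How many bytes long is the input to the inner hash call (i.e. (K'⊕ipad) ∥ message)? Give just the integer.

Key is 70 > 64 bytes, so it is hashed to 20 bytes then zero-padded to 64: |K'| = 64.
Inner input = (K'⊕ipad) ∥ m → 64 + 134 = 198 bytes.

198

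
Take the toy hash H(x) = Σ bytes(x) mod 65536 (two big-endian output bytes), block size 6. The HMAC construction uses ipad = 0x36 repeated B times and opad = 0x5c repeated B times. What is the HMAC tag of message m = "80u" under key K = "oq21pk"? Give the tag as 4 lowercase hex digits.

Key "oq21pk" = 6f 71 32 31 70 6b is exactly B = 6 bytes: K' = 6f 71 32 31 70 6b.
K' ⊕ ipad = 59 47 04 07 46 5d.  K' ⊕ opad = 33 2d 6e 6d 2c 37.
Inner input = (K'⊕ipad) ∥ m = 59 47 04 07 46 5d ∥ 38 30 75.
Inner hash: sum = 89+71+4+7+70+93+56+48+117 = 555 → 02 2b.
Outer input = (K'⊕opad) ∥ inner = 33 2d 6e 6d 2c 37 ∥ 02 2b.
Outer hash (tag): sum = 51+45+110+109+44+55+2+43 = 459 → 01 cb.

01cb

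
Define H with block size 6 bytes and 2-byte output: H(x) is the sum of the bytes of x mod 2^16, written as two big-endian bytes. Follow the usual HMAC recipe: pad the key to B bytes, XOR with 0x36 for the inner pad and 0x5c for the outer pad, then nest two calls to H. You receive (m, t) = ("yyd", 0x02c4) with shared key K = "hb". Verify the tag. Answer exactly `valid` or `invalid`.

Key "hb" = 68 62 is 2 bytes ≤ B = 6; zero-pad to 6 bytes: K' = 68 62 00 00 00 00.
K' ⊕ ipad = 5e 54 36 36 36 36; K' ⊕ opad = 34 3e 5c 5c 5c 5c.
Inner hash: sum = 94+84+54+54+54+54+121+121+100 = 736 → 02 e0.
Outer hash (recomputed tag): sum = 52+62+92+92+92+92+2+224 = 708 → 02 c4.
Recomputed tag = 02c4; claimed = 02c4 → match.

valid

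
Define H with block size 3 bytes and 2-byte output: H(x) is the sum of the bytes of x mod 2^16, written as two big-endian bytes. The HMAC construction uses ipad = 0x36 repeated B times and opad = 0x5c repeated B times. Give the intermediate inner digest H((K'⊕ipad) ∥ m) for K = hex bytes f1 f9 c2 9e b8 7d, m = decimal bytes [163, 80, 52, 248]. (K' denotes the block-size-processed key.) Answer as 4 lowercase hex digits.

Key hex bytes f1 f9 c2 9e b8 7d is 6 bytes > B = 3, so hash it first: H(key) = 04 7f, then zero-pad to 3 bytes: K' = 04 7f 00.
K' ⊕ ipad = 32 49 36.
Inner input = 32 49 36 ∥ a3 50 34 f8.
Inner hash: sum = 50+73+54+163+80+52+248 = 720 → 02 d0.

02d0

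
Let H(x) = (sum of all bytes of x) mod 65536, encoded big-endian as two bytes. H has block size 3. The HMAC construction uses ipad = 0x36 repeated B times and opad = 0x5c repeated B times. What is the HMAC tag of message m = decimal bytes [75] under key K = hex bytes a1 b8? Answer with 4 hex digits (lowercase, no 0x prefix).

02e4

Key hex bytes a1 b8 is 2 bytes ≤ B = 3; zero-pad to 3 bytes: K' = a1 b8 00.
K' ⊕ ipad = 97 8e 36.  K' ⊕ opad = fd e4 5c.
Inner input = (K'⊕ipad) ∥ m = 97 8e 36 ∥ 4b.
Inner hash: sum = 151+142+54+75 = 422 → 01 a6.
Outer input = (K'⊕opad) ∥ inner = fd e4 5c ∥ 01 a6.
Outer hash (tag): sum = 253+228+92+1+166 = 740 → 02 e4.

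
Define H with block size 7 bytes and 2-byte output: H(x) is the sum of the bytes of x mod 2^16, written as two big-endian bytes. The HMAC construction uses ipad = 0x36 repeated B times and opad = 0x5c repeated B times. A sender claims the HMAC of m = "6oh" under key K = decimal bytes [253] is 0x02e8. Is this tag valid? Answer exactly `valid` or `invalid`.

Key decimal bytes [253] = fd is 1 byte ≤ B = 7; zero-pad to 7 bytes: K' = fd 00 00 00 00 00 00.
K' ⊕ ipad = cb 36 36 36 36 36 36; K' ⊕ opad = a1 5c 5c 5c 5c 5c 5c.
Inner hash: sum = 203+54+54+54+54+54+54+54+111+104 = 796 → 03 1c.
Outer hash (recomputed tag): sum = 161+92+92+92+92+92+92+3+28 = 744 → 02 e8.
Recomputed tag = 02e8; claimed = 02e8 → match.

valid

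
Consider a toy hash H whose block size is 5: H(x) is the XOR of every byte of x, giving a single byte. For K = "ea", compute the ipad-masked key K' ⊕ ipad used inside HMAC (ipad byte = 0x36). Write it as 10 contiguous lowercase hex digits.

Key "ea" = 65 61 is 2 bytes ≤ B = 5; zero-pad to 5 bytes: K' = 65 61 00 00 00.
XOR each byte with 0x36: 65⊕36=53, 61⊕36=57, 00⊕36=36, 00⊕36=36, 00⊕36=36.

5357363636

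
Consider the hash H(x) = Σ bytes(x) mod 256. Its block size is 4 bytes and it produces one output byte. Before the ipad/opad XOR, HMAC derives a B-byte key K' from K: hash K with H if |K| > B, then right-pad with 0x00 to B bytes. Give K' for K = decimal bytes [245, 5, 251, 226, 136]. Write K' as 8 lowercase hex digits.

|K| = 5 > B = 4, so first hash the key.
H(K): sum = 245+5+251+226+136 = 863; mod 256 = 95 → 5f.
Zero-pad H(K) = 5f to 4 bytes: K' = 5f 00 00 00.

5f000000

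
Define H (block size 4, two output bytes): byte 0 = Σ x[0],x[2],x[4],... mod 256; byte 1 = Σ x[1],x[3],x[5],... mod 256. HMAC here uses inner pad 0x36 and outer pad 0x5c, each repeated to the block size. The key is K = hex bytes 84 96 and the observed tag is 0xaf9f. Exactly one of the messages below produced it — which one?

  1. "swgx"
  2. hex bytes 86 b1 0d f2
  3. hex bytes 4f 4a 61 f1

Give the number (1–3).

2

Key hex bytes 84 96 is 2 bytes ≤ B = 4; zero-pad to 4 bytes: K' = 84 96 00 00.
K' ⊕ ipad = b2 a0 36 36; K' ⊕ opad = d8 ca 5c 5c.
m1: inner = H(b2 a0 36 36 73 77 67 78) = c2 c5; tag = H(d8 ca 5c 5c c2 c5) = f6eb
m2: inner = H(b2 a0 36 36 86 b1 0d f2) = 7b 79; tag = H(d8 ca 5c 5c 7b 79) = af9f ← matches
m3: inner = H(b2 a0 36 36 4f 4a 61 f1) = 98 11; tag = H(d8 ca 5c 5c 98 11) = cc37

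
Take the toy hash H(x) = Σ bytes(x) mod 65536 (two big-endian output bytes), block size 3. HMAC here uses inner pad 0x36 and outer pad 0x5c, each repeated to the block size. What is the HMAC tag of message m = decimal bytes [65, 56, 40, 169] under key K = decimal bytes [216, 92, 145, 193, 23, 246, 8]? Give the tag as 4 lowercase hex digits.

Key decimal bytes [216, 92, 145, 193, 23, 246, 8] = d8 5c 91 c1 17 f6 08 is 7 bytes > B = 3, so hash it first: H(key) = 03 9b, then zero-pad to 3 bytes: K' = 03 9b 00.
K' ⊕ ipad = 35 ad 36.  K' ⊕ opad = 5f c7 5c.
Inner input = (K'⊕ipad) ∥ m = 35 ad 36 ∥ 41 38 28 a9.
Inner hash: sum = 53+173+54+65+56+40+169 = 610 → 02 62.
Outer input = (K'⊕opad) ∥ inner = 5f c7 5c ∥ 02 62.
Outer hash (tag): sum = 95+199+92+2+98 = 486 → 01 e6.

01e6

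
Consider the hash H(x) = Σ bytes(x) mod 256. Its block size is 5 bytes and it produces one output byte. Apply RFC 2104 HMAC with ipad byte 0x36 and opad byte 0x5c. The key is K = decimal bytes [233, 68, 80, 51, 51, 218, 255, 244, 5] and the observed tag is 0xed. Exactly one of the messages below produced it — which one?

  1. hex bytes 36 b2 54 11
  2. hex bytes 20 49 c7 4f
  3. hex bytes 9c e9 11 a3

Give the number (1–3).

3

Key decimal bytes [233, 68, 80, 51, 51, 218, 255, 244, 5] = e9 44 50 33 33 da ff f4 05 is 9 bytes > B = 5, so hash it first: H(key) = b5, then zero-pad to 5 bytes: K' = b5 00 00 00 00.
K' ⊕ ipad = 83 36 36 36 36; K' ⊕ opad = e9 5c 5c 5c 5c.
m1: inner = H(83 36 36 36 36 36 b2 54 11) = a8; tag = H(e9 5c 5c 5c 5c a8) = 01
m2: inner = H(83 36 36 36 36 20 49 c7 4f) = da; tag = H(e9 5c 5c 5c 5c da) = 33
m3: inner = H(83 36 36 36 36 9c e9 11 a3) = 94; tag = H(e9 5c 5c 5c 5c 94) = ed ← matches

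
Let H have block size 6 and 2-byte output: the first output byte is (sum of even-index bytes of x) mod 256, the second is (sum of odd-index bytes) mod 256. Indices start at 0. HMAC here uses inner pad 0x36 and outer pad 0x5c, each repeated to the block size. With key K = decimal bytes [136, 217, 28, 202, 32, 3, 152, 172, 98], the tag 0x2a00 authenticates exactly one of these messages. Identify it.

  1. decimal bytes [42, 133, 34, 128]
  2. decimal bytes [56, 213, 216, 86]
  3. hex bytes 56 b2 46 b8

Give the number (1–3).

3

Key decimal bytes [136, 217, 28, 202, 32, 3, 152, 172, 98] = 88 d9 1c ca 20 03 98 ac 62 is 9 bytes > B = 6, so hash it first: H(key) = be 52, then zero-pad to 6 bytes: K' = be 52 00 00 00 00.
K' ⊕ ipad = 88 64 36 36 36 36; K' ⊕ opad = e2 0e 5c 5c 5c 5c.
m1: inner = H(88 64 36 36 36 36 2a 85 22 80) = 40 d5; tag = H(e2 0e 5c 5c 5c 5c 40 d5) = da9b
m2: inner = H(88 64 36 36 36 36 38 d5 d8 56) = 04 fb; tag = H(e2 0e 5c 5c 5c 5c 04 fb) = 9ec1
m3: inner = H(88 64 36 36 36 36 56 b2 46 b8) = 90 3a; tag = H(e2 0e 5c 5c 5c 5c 90 3a) = 2a00 ← matches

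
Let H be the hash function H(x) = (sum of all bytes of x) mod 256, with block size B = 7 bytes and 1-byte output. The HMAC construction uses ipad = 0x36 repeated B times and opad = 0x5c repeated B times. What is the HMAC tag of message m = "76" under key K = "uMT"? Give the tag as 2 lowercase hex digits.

17

Key "uMT" = 75 4d 54 is 3 bytes ≤ B = 7; zero-pad to 7 bytes: K' = 75 4d 54 00 00 00 00.
K' ⊕ ipad = 43 7b 62 36 36 36 36.  K' ⊕ opad = 29 11 08 5c 5c 5c 5c.
Inner input = (K'⊕ipad) ∥ m = 43 7b 62 36 36 36 36 ∥ 37 36.
Inner hash: sum = 67+123+98+54+54+54+54+55+54 = 613; mod 256 = 101 → 65.
Outer input = (K'⊕opad) ∥ inner = 29 11 08 5c 5c 5c 5c ∥ 65.
Outer hash (tag): sum = 41+17+8+92+92+92+92+101 = 535; mod 256 = 23 → 17.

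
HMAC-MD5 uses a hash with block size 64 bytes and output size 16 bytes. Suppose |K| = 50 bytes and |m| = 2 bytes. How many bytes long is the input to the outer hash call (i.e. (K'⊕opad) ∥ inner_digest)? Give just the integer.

Key is 50 ≤ 64 bytes, zero-padded: |K'| = 64.
Outer input = (K'⊕opad) ∥ H(inner) → 64 + 16 = 80 bytes.

80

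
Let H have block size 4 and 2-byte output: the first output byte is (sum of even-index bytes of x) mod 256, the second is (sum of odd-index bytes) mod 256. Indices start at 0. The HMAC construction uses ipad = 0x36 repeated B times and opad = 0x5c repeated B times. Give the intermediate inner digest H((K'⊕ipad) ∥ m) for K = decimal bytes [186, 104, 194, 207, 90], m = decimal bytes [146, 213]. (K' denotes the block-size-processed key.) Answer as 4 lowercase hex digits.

Key decimal bytes [186, 104, 194, 207, 90] = ba 68 c2 cf 5a is 5 bytes > B = 4, so hash it first: H(key) = d6 37, then zero-pad to 4 bytes: K' = d6 37 00 00.
K' ⊕ ipad = e0 01 36 36.
Inner input = e0 01 36 36 ∥ 92 d5.
Inner hash: even-index sum = 424 mod 256 = 168; odd-index sum = 268 mod 256 = 12 → a8 0c.

a80c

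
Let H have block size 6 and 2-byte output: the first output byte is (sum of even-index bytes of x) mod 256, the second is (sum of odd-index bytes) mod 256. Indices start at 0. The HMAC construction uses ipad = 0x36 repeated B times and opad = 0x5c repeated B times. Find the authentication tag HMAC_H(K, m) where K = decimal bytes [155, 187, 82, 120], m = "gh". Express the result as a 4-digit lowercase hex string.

Key decimal bytes [155, 187, 82, 120] = 9b bb 52 78 is 4 bytes ≤ B = 6; zero-pad to 6 bytes: K' = 9b bb 52 78 00 00.
K' ⊕ ipad = ad 8d 64 4e 36 36.  K' ⊕ opad = c7 e7 0e 24 5c 5c.
Inner input = (K'⊕ipad) ∥ m = ad 8d 64 4e 36 36 ∥ 67 68.
Inner hash: even-index sum = 430 mod 256 = 174; odd-index sum = 377 mod 256 = 121 → ae 79.
Outer input = (K'⊕opad) ∥ inner = c7 e7 0e 24 5c 5c ∥ ae 79.
Outer hash (tag): even-index sum = 479 mod 256 = 223; odd-index sum = 480 mod 256 = 224 → df e0.

dfe0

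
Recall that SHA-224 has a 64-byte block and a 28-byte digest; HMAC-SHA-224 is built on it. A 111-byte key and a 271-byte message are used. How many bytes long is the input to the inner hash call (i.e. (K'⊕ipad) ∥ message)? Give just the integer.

Key is 111 > 64 bytes, so it is hashed to 28 bytes then zero-padded to 64: |K'| = 64.
Inner input = (K'⊕ipad) ∥ m → 64 + 271 = 335 bytes.

335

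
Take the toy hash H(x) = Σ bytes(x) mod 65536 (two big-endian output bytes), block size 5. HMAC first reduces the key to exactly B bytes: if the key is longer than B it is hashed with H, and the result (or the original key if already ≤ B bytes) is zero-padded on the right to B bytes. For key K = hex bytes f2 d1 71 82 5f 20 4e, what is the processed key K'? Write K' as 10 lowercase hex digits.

0383000000

|K| = 7 > B = 5, so first hash the key.
H(K): sum = 242+209+113+130+95+32+78 = 899 → 03 83.
Zero-pad H(K) = 03 83 to 5 bytes: K' = 03 83 00 00 00.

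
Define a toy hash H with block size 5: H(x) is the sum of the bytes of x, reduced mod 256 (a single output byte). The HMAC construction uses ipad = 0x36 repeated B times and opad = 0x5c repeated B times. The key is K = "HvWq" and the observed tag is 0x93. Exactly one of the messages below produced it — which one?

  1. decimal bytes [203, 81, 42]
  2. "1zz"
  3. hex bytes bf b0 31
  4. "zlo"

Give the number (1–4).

2

Key "HvWq" = 48 76 57 71 is 4 bytes ≤ B = 5; zero-pad to 5 bytes: K' = 48 76 57 71 00.
K' ⊕ ipad = 7e 40 61 47 36; K' ⊕ opad = 14 2a 0b 2d 5c.
m1: inner = H(7e 40 61 47 36 cb 51 2a) = e2; tag = H(14 2a 0b 2d 5c e2) = b4
m2: inner = H(7e 40 61 47 36 31 7a 7a) = c1; tag = H(14 2a 0b 2d 5c c1) = 93 ← matches
m3: inner = H(7e 40 61 47 36 bf b0 31) = 3c; tag = H(14 2a 0b 2d 5c 3c) = 0e
m4: inner = H(7e 40 61 47 36 7a 6c 6f) = f1; tag = H(14 2a 0b 2d 5c f1) = c3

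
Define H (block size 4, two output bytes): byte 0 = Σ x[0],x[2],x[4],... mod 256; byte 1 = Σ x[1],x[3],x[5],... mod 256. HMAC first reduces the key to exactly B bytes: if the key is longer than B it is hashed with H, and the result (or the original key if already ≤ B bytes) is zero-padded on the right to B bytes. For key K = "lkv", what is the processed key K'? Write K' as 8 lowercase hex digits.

Key "lkv" = 6c 6b 76 is 3 bytes ≤ B = 4; zero-pad to 4 bytes: K' = 6c 6b 76 00.

6c6b7600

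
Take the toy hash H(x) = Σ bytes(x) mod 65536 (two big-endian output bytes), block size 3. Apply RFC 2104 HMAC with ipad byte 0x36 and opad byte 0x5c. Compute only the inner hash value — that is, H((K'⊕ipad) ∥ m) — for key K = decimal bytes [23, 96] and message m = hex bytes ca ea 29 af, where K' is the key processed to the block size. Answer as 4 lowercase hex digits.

Key decimal bytes [23, 96] = 17 60 is 2 bytes ≤ B = 3; zero-pad to 3 bytes: K' = 17 60 00.
K' ⊕ ipad = 21 56 36.
Inner input = 21 56 36 ∥ ca ea 29 af.
Inner hash: sum = 33+86+54+202+234+41+175 = 825 → 03 39.

0339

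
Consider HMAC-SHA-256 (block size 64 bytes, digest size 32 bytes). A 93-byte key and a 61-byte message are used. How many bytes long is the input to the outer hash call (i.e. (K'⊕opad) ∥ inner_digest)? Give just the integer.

Key is 93 > 64 bytes, so it is hashed to 32 bytes then zero-padded to 64: |K'| = 64.
Outer input = (K'⊕opad) ∥ H(inner) → 64 + 32 = 96 bytes.

96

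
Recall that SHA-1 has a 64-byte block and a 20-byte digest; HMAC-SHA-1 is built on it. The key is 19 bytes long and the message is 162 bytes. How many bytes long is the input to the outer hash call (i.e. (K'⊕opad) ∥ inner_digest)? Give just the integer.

84

Key is 19 ≤ 64 bytes, zero-padded: |K'| = 64.
Outer input = (K'⊕opad) ∥ H(inner) → 64 + 20 = 84 bytes.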